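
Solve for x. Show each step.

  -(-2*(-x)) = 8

Step 1. [-(-2*(-x)) = 8] leading − — multiply by −1. So neg: -2*(-x) = -8.
Step 2. [-2*(-x) = -8] LHS = -2·(…); ÷-2 both sides, so div: -x = 4.
Step 3. [-x = 4] leading − — multiply by −1. So neg: x = -4.

Answer: x ∈ {-4}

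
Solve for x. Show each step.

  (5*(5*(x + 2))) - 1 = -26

Step 1. [(5*(5*(x + 2))) - 1 = -26] -1 is outermost — add 1 both sides. So sub: 5*(5*(x + 2)) = -25.
Step 2. [5*(5*(x + 2)) = -25] 5 out front; divide by 5. So div: 5*(x + 2) = -5.
Step 3. [5*(x + 2) = -5] divide by the outer 5, so div: x + 2 = -1.
Step 4. [x + 2 = -1] +2 is outermost — subtract 2 both sides. So sub: x = -3.

Answer: x ∈ {-3}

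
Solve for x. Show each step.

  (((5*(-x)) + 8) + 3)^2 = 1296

Step 1. [(((5*(-x)) + 8) + 3)^2 = 1296] 1296 ≥ 0, LHS is (·)² — take ±√ ⇒ sqrt: ((5*(-x)) + 8) + 3 = 36 or -36.
Step 2. [((5*(-x)) + 8) + 3 = 36 or -36] 3 comes off first (subtract 3) ⇒ sub: (5*(-x)) + 8 = 33 or -39.
Step 3. [(5*(-x)) + 8 = 33 or -39] peel the +8: subtract 8 from each side ⇒ sub: 5*(-x) = 25 or -47.
Step 4. [5*(-x) = 25 or -47] leading coefficient 5: divide by 5 ⇒ div: -x = 5 or -47/5.
Step 5. [-x = 5 or -47/5] flip signs both sides. So neg: x = -5 or 47/5.

Answer: x ∈ {-5, 47/5}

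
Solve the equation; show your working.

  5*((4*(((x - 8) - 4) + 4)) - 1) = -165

Step 1. [5*((4*(((x - 8) - 4) + 4)) - 1) = -165] leading coefficient 5: divide by 5 ⇒ div: (4*(((x - 8) - 4) + 4)) - 1 = -33.
Step 2. [(4*(((x - 8) - 4) + 4)) - 1 = -33] -1 is outermost — add 1 both sides. So sub: 4*(((x - 8) - 4) + 4) = -32.
Step 3. [4*(((x - 8) - 4) + 4) = -32] 4·(inner) — divide through by 4, so div: ((x - 8) - 4) + 4 = -8.
Step 4. [((x - 8) - 4) + 4 = -8] the outer +4 inverts by subtracting 4, so sub: (x - 8) - 4 = -12.
Step 5. [(x - 8) - 4 = -12] the outer -4 inverts by adding 4. So sub: x - 8 = -8.
Step 6. [x - 8 = -8] peel the -8: add 8 from each side, so sub: x = 0.

Answer: x ∈ {0}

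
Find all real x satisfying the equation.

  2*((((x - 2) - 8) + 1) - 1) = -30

Step 1. [2*((((x - 2) - 8) + 1) - 1) = -30] LHS = 2·(…); ÷2 both sides ⇒ div: (((x - 2) - 8) + 1) - 1 = -15.
Step 2. [(((x - 2) - 8) + 1) - 1 = -15] -1 is outermost — add 1 both sides. So sub: ((x - 2) - 8) + 1 = -14.
Step 3. [((x - 2) - 8) + 1 = -14] +1 is outermost — subtract 1 both sides. So sub: (x - 2) - 8 = -15.
Step 4. [(x - 2) - 8 = -15] peel the -8: add 8 from each side. So sub: x - 2 = -7.
Step 5. [x - 2 = -7] -2 is outermost — add 2 both sides ⇒ sub: x = -5.

Answer: x ∈ {-5}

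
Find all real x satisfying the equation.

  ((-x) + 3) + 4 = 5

Step 1. [((-x) + 3) + 4 = 5] subtract 4: x sits inside (… + 4). So sub: (-x) + 3 = 1.
Step 2. [(-x) + 3 = 1] +3 is outermost — subtract 3 both sides. So sub: -x = -2.
Step 3. [-x = -2] flip signs both sides. So neg: x = 2.

Answer: x ∈ {2}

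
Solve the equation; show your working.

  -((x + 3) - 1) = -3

Step 1. [-((x + 3) - 1) = -3] LHS negated; negate both sides ⇒ neg: (x + 3) - 1 = 3.
Step 2. [(x + 3) - 1 = 3] peel the -1: add 1 from each side ⇒ sub: x + 3 = 4.
Step 3. [x + 3 = 4] 3 comes off first (subtract 3) ⇒ sub: x = 1.

Answer: x ∈ {1}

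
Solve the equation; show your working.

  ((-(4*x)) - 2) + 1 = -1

Step 1. [((-(4*x)) - 2) + 1 = -1] subtract 1: x sits inside (… + 1), so sub: (-(4*x)) - 2 = -2.
Step 2. [(-(4*x)) - 2 = -2] peel the -2: add 2 from each side. So sub: -(4*x) = 0.
Step 3. [-(4*x) = 0] flip signs both sides. So neg: 4*x = 0.
Step 4. [4*x = 0] 4 out front; divide by 4 ⇒ div: x = 0.

Answer: x ∈ {0}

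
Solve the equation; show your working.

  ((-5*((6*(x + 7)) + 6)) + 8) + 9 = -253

Step 1. [((-5*((6*(x + 7)) + 6)) + 8) + 9 = -253] the outer +9 inverts by subtracting 9. So sub: (-5*((6*(x + 7)) + 6)) + 8 = -262.
Step 2. [(-5*((6*(x + 7)) + 6)) + 8 = -262] +8 is outermost — subtract 8 both sides ⇒ sub: -5*((6*(x + 7)) + 6) = -270.
Step 3. [-5*((6*(x + 7)) + 6) = -270] leading coefficient -5: divide by -5 ⇒ div: (6*(x + 7)) + 6 = 54.
Step 4. [(6*(x + 7)) + 6 = 54] 6 comes off first (subtract 6). So sub: 6*(x + 7) = 48.
Step 5. [6*(x + 7) = 48] 6 out front; divide by 6. So div: x + 7 = 8.
Step 6. [x + 7 = 8] +7 is outermost — subtract 7 both sides. So sub: x = 1.

Answer: x ∈ {1}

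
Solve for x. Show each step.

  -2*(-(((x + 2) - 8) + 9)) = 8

Step 1. [-2*(-(((x + 2) - 8) + 9)) = 8] -2·(inner) — divide through by -2 ⇒ div: -(((x + 2) - 8) + 9) = -4.
Step 2. [-(((x + 2) - 8) + 9) = -4] leading − — multiply by −1 ⇒ neg: ((x + 2) - 8) + 9 = 4.
Step 3. [((x + 2) - 8) + 9 = 4] peel the +9: subtract 9 from each side. So sub: (x + 2) - 8 = -5.
Step 4. [(x + 2) - 8 = -5] add 8: x sits inside (… - 8), so sub: x + 2 = 3.
Step 5. [x + 2 = 3] the outer +2 inverts by subtracting 2, so sub: x = 1.

Answer: x ∈ {1}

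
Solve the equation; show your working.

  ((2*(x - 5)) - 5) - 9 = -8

Step 1. [((2*(x - 5)) - 5) - 9 = -8] -9 is outermost — add 9 both sides, so sub: (2*(x - 5)) - 5 = 1.
Step 2. [(2*(x - 5)) - 5 = 1] peel the -5: add 5 from each side. So sub: 2*(x - 5) = 6.
Step 3. [2*(x - 5) = 6] LHS = 2·(…); ÷2 both sides, so div: x - 5 = 3.
Step 4. [x - 5 = 3] -5 is outermost — add 5 both sides. So sub: x = 8.

Answer: x ∈ {8}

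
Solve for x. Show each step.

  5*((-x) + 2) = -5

Step 1. [5*((-x) + 2) = -5] LHS = 5·(…); ÷5 both sides ⇒ div: (-x) + 2 = -1.
Step 2. [(-x) + 2 = -1] the outer +2 inverts by subtracting 2. So sub: -x = -3.
Step 3. [-x = -3] leading − — multiply by −1. So neg: x = 3.

Answer: x ∈ {3}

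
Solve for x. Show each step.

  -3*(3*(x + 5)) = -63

Step 1. [-3*(3*(x + 5)) = -63] LHS = -3·(…); ÷-3 both sides. So div: 3*(x + 5) = 21.
Step 2. [3*(x + 5) = 21] 3·(inner) — divide through by 3, so div: x + 5 = 7.
Step 3. [x + 5 = 7] subtract 5: x sits inside (… + 5). So sub: x = 2.

Answer: x ∈ {2}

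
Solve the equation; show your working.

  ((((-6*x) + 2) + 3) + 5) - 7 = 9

Step 1. [((((-6*x) + 2) + 3) + 5) - 7 = 9] 7 comes off first (add 7). So sub: (((-6*x) + 2) + 3) + 5 = 16.
Step 2. [(((-6*x) + 2) + 3) + 5 = 16] subtract 5: x sits inside (… + 5). So sub: ((-6*x) + 2) + 3 = 11.
Step 3. [((-6*x) + 2) + 3 = 11] 3 comes off first (subtract 3), so sub: (-6*x) + 2 = 8.
Step 4. [(-6*x) + 2 = 8] subtract 2: x sits inside (… + 2), so sub: -6*x = 6.
Step 5. [-6*x = 6] leading coefficient -6: divide by -6. So div: x = -1.

Answer: x ∈ {-1}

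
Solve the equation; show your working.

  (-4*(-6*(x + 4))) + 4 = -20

Step 1. [(-4*(-6*(x + 4))) + 4 = -20] peel the +4: subtract 4 from each side ⇒ sub: -4*(-6*(x + 4)) = -24.
Step 2. [-4*(-6*(x + 4)) = -24] -4·(inner) — divide through by -4 ⇒ div: -6*(x + 4) = 6.
Step 3. [-6*(x + 4) = 6] -6 out front; divide by -6. So div: x + 4 = -1.
Step 4. [x + 4 = -1] subtract 4: x sits inside (… + 4). So sub: x = -5.

Answer: x ∈ {-5}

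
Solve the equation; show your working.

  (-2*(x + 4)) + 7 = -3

Step 1. [(-2*(x + 4)) + 7 = -3] peel the +7: subtract 7 from each side. So sub: -2*(x + 4) = -10.
Step 2. [-2*(x + 4) = -10] LHS = -2·(…); ÷-2 both sides ⇒ div: x + 4 = 5.
Step 3. [x + 4 = 5] the outer +4 inverts by subtracting 4. So sub: x = 1.

Answer: x ∈ {1}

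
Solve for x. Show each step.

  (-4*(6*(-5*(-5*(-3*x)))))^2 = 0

Step 1. [(-4*(6*(-5*(-5*(-3*x)))))^2 = 0] √ both sides: 0 ≥ 0 gives two branches, so sqrt: -4*(6*(-5*(-5*(-3*x)))) = 0.
Step 2. [-4*(6*(-5*(-5*(-3*x)))) = 0] LHS = -4·(…); ÷-4 both sides, so div: 6*(-5*(-5*(-3*x))) = 0.
Step 3. [6*(-5*(-5*(-3*x))) = 0] 6·(inner) — divide through by 6 ⇒ div: -5*(-5*(-3*x)) = 0.
Step 4. [-5*(-5*(-3*x)) = 0] LHS = -5·(…); ÷-5 both sides. So div: -5*(-3*x) = 0.
Step 5. [-5*(-3*x) = 0] divide by the outer -5, so div: -3*x = 0.
Step 6. [-3*x = 0] divide by the outer -3, so div: x = 0.

Answer: x ∈ {0}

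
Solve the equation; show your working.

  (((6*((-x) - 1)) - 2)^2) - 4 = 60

Step 1. [(((6*((-x) - 1)) - 2)^2) - 4 = 60] the outer -4 inverts by adding 4 ⇒ sub: ((6*((-x) - 1)) - 2)^2 = 64.
Step 2. [((6*((-x) - 1)) - 2)^2 = 64] LHS squared, RHS 64 ≥ 0: apply √ (±), so sqrt: (6*((-x) - 1)) - 2 = 8 or -8.
Step 3. [(6*((-x) - 1)) - 2 = 8 or -8] -2 is outermost — add 2 both sides ⇒ sub: 6*((-x) - 1) = 10 or -6.
Step 4. [6*((-x) - 1) = 10 or -6] LHS = 6·(…); ÷6 both sides ⇒ div: (-x) - 1 = 5/3 or -1.
Step 5. [(-x) - 1 = 5/3 or -1] the outer -1 inverts by adding 1. So sub: -x = 8/3 or 0.
Step 6. [-x = 8/3 or 0] LHS negated; negate both sides, so neg: x = -8/3 or 0.

Answer: x ∈ {-8/3, 0}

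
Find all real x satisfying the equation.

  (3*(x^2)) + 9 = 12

Step 1. [(3*(x^2)) + 9 = 12] 3 | LHS and 3 | 12: pull 3 out, so factor: (x^2) + 3 = 4.
Step 2. [(x^2) + 3 = 4] the outer +3 inverts by subtracting 3 ⇒ sub: x^2 = 1.
Step 3. [x^2 = 1] √ both sides: 1 ≥ 0 gives two branches, so sqrt: x = 1 or -1.

Answer: x ∈ {-1, 1}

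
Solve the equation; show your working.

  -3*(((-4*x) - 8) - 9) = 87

Step 1. [-3*(((-4*x) - 8) - 9) = 87] divide by the outer -3. So div: ((-4*x) - 8) - 9 = -29.
Step 2. [((-4*x) - 8) - 9 = -29] -9 is outermost — add 9 both sides. So sub: (-4*x) - 8 = -20.
Step 3. [(-4*x) - 8 = -20] 8 comes off first (add 8), so sub: -4*x = -12.
Step 4. [-4*x = -12] leading coefficient -4: divide by -4, so div: x = 3.

Answer: x ∈ {3}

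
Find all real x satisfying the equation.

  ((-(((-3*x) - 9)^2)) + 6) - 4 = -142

Step 1. [((-(((-3*x) - 9)^2)) + 6) - 4 = -142] peel the -4: add 4 from each side ⇒ sub: (-(((-3*x) - 9)^2)) + 6 = -138.
Step 2. [(-(((-3*x) - 9)^2)) + 6 = -138] 6 comes off first (subtract 6) ⇒ sub: -(((-3*x) - 9)^2) = -144.
Step 3. [-(((-3*x) - 9)^2) = -144] LHS negated; negate both sides. So neg: ((-3*x) - 9)^2 = 144.
Step 4. [((-3*x) - 9)^2 = 144] LHS squared, RHS 144 ≥ 0: apply √ (±). So sqrt: (-3*x) - 9 = 12 or -12.
Step 5. [(-3*x) - 9 = 12 or -12] the outer -9 inverts by adding 9 ⇒ sub: -3*x = 21 or -3.
Step 6. [-3*x = 21 or -3] -3 out front; divide by -3 ⇒ div: x = -7 or 1.

Answer: x ∈ {-7, 1}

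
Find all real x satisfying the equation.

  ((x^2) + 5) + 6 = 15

Step 1. [((x^2) + 5) + 6 = 15] subtract 6: x sits inside (… + 6). So sub: (x^2) + 5 = 9.
Step 2. [(x^2) + 5 = 9] subtract 5: x sits inside (… + 5). So sub: x^2 = 4.
Step 3. [x^2 = 4] √ both sides: 4 ≥ 0 gives two branches ⇒ sqrt: x = 2 or -2.

Answer: x ∈ {-2, 2}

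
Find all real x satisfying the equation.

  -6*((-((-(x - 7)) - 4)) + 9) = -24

Step 1. [-6*((-((-(x - 7)) - 4)) + 9) = -24] LHS = -6·(…); ÷-6 both sides, so div: (-((-(x - 7)) - 4)) + 9 = 4.
Step 2. [(-((-(x - 7)) - 4)) + 9 = 4] peel the +9: subtract 9 from each side. So sub: -((-(x - 7)) - 4) = -5.
Step 3. [-((-(x - 7)) - 4) = -5] leading − — multiply by −1 ⇒ neg: (-(x - 7)) - 4 = 5.
Step 4. [(-(x - 7)) - 4 = 5] peel the -4: add 4 from each side, so sub: -(x - 7) = 9.
Step 5. [-(x - 7) = 9] LHS negated; negate both sides ⇒ neg: x - 7 = -9.
Step 6. [x - 7 = -9] -7 is outermost — add 7 both sides ⇒ sub: x = -2.

Answer: x ∈ {-2}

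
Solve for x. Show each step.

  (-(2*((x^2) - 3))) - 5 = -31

Step 1. [(-(2*((x^2) - 3))) - 5 = -31] peel the -5: add 5 from each side. So sub: -(2*((x^2) - 3)) = -26.
Step 2. [-(2*((x^2) - 3)) = -26] LHS negated; negate both sides, so neg: 2*((x^2) - 3) = 26.
Step 3. [2*((x^2) - 3) = 26] leading coefficient 2: divide by 2, so div: (x^2) - 3 = 13.
Step 4. [(x^2) - 3 = 13] peel the -3: add 3 from each side. So sub: x^2 = 16.
Step 5. [x^2 = 16] √ both sides: 16 ≥ 0 gives two branches. So sqrt: x = 4 or -4.

Answer: x ∈ {-4, 4}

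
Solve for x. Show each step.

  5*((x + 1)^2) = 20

Step 1. [5*((x + 1)^2) = 20] LHS = 5·(…); ÷5 both sides. So div: (x + 1)^2 = 4.
Step 2. [(x + 1)^2 = 4] √ both sides: 4 ≥ 0 gives two branches. So sqrt: x + 1 = 2 or -2.
Step 3. [x + 1 = 2 or -2] the outer +1 inverts by subtracting 1, so sub: x = 1 or -3.

Answer: x ∈ {-3, 1}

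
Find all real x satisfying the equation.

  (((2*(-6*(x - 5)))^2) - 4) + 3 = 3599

Step 1. [(((2*(-6*(x - 5)))^2) - 4) + 3 = 3599] 3 comes off first (subtract 3). So sub: ((2*(-6*(x - 5)))^2) - 4 = 3596.
Step 2. [((2*(-6*(x - 5)))^2) - 4 = 3596] add 4: x sits inside (… - 4), so sub: (2*(-6*(x - 5)))^2 = 3600.
Step 3. [(2*(-6*(x - 5)))^2 = 3600] √ both sides: 3600 ≥ 0 gives two branches, so sqrt: 2*(-6*(x - 5)) = 60 or -60.
Step 4. [2*(-6*(x - 5)) = 60 or -60] leading coefficient 2: divide by 2 ⇒ div: -6*(x - 5) = 30 or -30.
Step 5. [-6*(x - 5) = 30 or -30] divide by the outer -6. So div: x - 5 = -5 or 5.
Step 6. [x - 5 = -5 or 5] peel the -5: add 5 from each side, so sub: x = 0 or 10.

Answer: x ∈ {0, 10}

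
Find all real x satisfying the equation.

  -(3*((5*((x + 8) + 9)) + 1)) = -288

Step 1. [-(3*((5*((x + 8) + 9)) + 1)) = -288] LHS negated; negate both sides ⇒ neg: 3*((5*((x + 8) + 9)) + 1) = 288.
Step 2. [3*((5*((x + 8) + 9)) + 1) = 288] divide by the outer 3. So div: (5*((x + 8) + 9)) + 1 = 96.
Step 3. [(5*((x + 8) + 9)) + 1 = 96] 1 comes off first (subtract 1). So sub: 5*((x + 8) + 9) = 95.
Step 4. [5*((x + 8) + 9) = 95] leading coefficient 5: divide by 5. So div: (x + 8) + 9 = 19.
Step 5. [(x + 8) + 9 = 19] the outer +9 inverts by subtracting 9 ⇒ sub: x + 8 = 10.
Step 6. [x + 8 = 10] subtract 8: x sits inside (… + 8) ⇒ sub: x = 2.

Answer: x ∈ {2}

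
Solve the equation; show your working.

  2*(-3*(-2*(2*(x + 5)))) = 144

Step 1. [2*(-3*(-2*(2*(x + 5)))) = 144] LHS = 2·(…); ÷2 both sides ⇒ div: -3*(-2*(2*(x + 5))) = 72.
Step 2. [-3*(-2*(2*(x + 5))) = 72] LHS = -3·(…); ÷-3 both sides, so div: -2*(2*(x + 5)) = -24.
Step 3. [-2*(2*(x + 5)) = -24] -2 out front; divide by -2. So div: 2*(x + 5) = 12.
Step 4. [2*(x + 5) = 12] 2·(inner) — divide through by 2, so div: x + 5 = 6.
Step 5. [x + 5 = 6] the outer +5 inverts by subtracting 5. So sub: x = 1.

Answer: x ∈ {1}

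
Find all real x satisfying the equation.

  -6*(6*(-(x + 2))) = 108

Step 1. [-6*(6*(-(x + 2))) = 108] divide by the outer -6 ⇒ div: 6*(-(x + 2)) = -18.
Step 2. [6*(-(x + 2)) = -18] 6 out front; divide by 6 ⇒ div: -(x + 2) = -3.
Step 3. [-(x + 2) = -3] flip signs both sides, so neg: x + 2 = 3.
Step 4. [x + 2 = 3] the outer +2 inverts by subtracting 2, so sub: x = 1.

Answer: x ∈ {1}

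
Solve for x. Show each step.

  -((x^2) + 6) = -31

Step 1. [-((x^2) + 6) = -31] LHS negated; negate both sides, so neg: (x^2) + 6 = 31.
Step 2. [(x^2) + 6 = 31] +6 is outermost — subtract 6 both sides. So sub: x^2 = 25.
Step 3. [x^2 = 25] √ both sides: 25 ≥ 0 gives two branches. So sqrt: x = 5 or -5.

Answer: x ∈ {-5, 5}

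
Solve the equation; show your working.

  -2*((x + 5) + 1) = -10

Step 1. [-2*((x + 5) + 1) = -10] divide by the outer -2, so div: (x + 5) + 1 = 5.
Step 2. [(x + 5) + 1 = 5] 1 comes off first (subtract 1). So sub: x + 5 = 4.
Step 3. [x + 5 = 4] the outer +5 inverts by subtracting 5. So sub: x = -1.

Answer: x ∈ {-1}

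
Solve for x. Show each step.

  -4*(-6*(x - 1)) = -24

Step 1. [-4*(-6*(x - 1)) = -24] -4 out front; divide by -4. So div: -6*(x - 1) = 6.
Step 2. [-6*(x - 1) = 6] divide by the outer -6 ⇒ div: x - 1 = -1.
Step 3. [x - 1 = -1] the outer -1 inverts by adding 1, so sub: x = 0.

Answer: x ∈ {0}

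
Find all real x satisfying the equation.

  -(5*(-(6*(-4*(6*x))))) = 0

Step 1. [-(5*(-(6*(-4*(6*x))))) = 0] flip signs both sides, so neg: 5*(-(6*(-4*(6*x)))) = 0.
Step 2. [5*(-(6*(-4*(6*x)))) = 0] 5·(inner) — divide through by 5. So div: -(6*(-4*(6*x))) = 0.
Step 3. [-(6*(-4*(6*x))) = 0] LHS negated; negate both sides ⇒ neg: 6*(-4*(6*x)) = 0.
Step 4. [6*(-4*(6*x)) = 0] leading coefficient 6: divide by 6 ⇒ div: -4*(6*x) = 0.
Step 5. [-4*(6*x) = 0] -4 out front; divide by -4, so div: 6*x = 0.
Step 6. [6*x = 0] divide by the outer 6 ⇒ div: x = 0.

Answer: x ∈ {0}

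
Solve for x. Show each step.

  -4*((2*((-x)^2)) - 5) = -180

Step 1. [-4*((2*((-x)^2)) - 5) = -180] -4·(inner) — divide through by -4. So div: (2*((-x)^2)) - 5 = 45.
Step 2. [(2*((-x)^2)) - 5 = 45] 5 comes off first (add 5), so sub: 2*((-x)^2) = 50.
Step 3. [2*((-x)^2) = 50] LHS = 2·(…); ÷2 both sides ⇒ div: (-x)^2 = 25.
Step 4. [(-x)^2 = 25] 25 ≥ 0, LHS is (·)² — take ±√, so sqrt: -x = 5 or -5.
Step 5. [-x = 5 or -5] leading − — multiply by −1, so neg: x = -5 or 5.

Answer: x ∈ {-5, 5}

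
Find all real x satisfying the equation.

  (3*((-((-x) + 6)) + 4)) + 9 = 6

Step 1. [(3*((-((-x) + 6)) + 4)) + 9 = 6] common factor 3 (LHS and 6) — divide through ⇒ factor: ((-((-x) + 6)) + 4) + 3 = 2.
Step 2. [((-((-x) + 6)) + 4) + 3 = 2] +3 is outermost — subtract 3 both sides, so sub: (-((-x) + 6)) + 4 = -1.
Step 3. [(-((-x) + 6)) + 4 = -1] +4 is outermost — subtract 4 both sides, so sub: -((-x) + 6) = -5.
Step 4. [-((-x) + 6) = -5] LHS negated; negate both sides. So neg: (-x) + 6 = 5.
Step 5. [(-x) + 6 = 5] peel the +6: subtract 6 from each side. So sub: -x = -1.
Step 6. [-x = -1] flip signs both sides, so neg: x = 1.

Answer: x ∈ {1}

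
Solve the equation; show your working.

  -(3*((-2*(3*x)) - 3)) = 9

Step 1. [-(3*((-2*(3*x)) - 3)) = 9] flip signs both sides, so neg: 3*((-2*(3*x)) - 3) = -9.
Step 2. [3*((-2*(3*x)) - 3) = -9] 3 out front; divide by 3, so div: (-2*(3*x)) - 3 = -3.
Step 3. [(-2*(3*x)) - 3 = -3] the outer -3 inverts by adding 3 ⇒ sub: -2*(3*x) = 0.
Step 4. [-2*(3*x) = 0] LHS = -2·(…); ÷-2 both sides, so div: 3*x = 0.
Step 5. [3*x = 0] 3 out front; divide by 3. So div: x = 0.

Answer: x ∈ {0}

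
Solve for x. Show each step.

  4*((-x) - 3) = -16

Step 1. [4*((-x) - 3) = -16] divide by the outer 4, so div: (-x) - 3 = -4.
Step 2. [(-x) - 3 = -4] peel the -3: add 3 from each side, so sub: -x = -1.
Step 3. [-x = -1] flip signs both sides, so neg: x = 1.

Answer: x ∈ {1}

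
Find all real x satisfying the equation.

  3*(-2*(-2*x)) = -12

Step 1. [3*(-2*(-2*x)) = -12] 3 out front; divide by 3, so div: -2*(-2*x) = -4.
Step 2. [-2*(-2*x) = -4] divide by the outer -2. So div: -2*x = 2.
Step 3. [-2*x = 2] -2·(inner) — divide through by -2 ⇒ div: x = -1.

Answer: x ∈ {-1}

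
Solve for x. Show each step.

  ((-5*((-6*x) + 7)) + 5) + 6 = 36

Step 1. [((-5*((-6*x) + 7)) + 5) + 6 = 36] peel the +6: subtract 6 from each side. So sub: (-5*((-6*x) + 7)) + 5 = 30.
Step 2. [(-5*((-6*x) + 7)) + 5 = 30] common factor -5 (LHS and 30) — divide through ⇒ factor: ((-6*x) + 7) - 1 = -6.
Step 3. [((-6*x) + 7) - 1 = -6] -1 is outermost — add 1 both sides ⇒ sub: (-6*x) + 7 = -5.
Step 4. [(-6*x) + 7 = -5] 7 comes off first (subtract 7), so sub: -6*x = -12.
Step 5. [-6*x = -12] leading coefficient -6: divide by -6. So div: x = 2.

Answer: x ∈ {2}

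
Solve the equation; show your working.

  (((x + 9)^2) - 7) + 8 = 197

Step 1. [(((x + 9)^2) - 7) + 8 = 197] subtract 8: x sits inside (… + 8), so sub: ((x + 9)^2) - 7 = 189.
Step 2. [((x + 9)^2) - 7 = 189] 7 comes off first (add 7). So sub: (x + 9)^2 = 196.
Step 3. [(x + 9)^2 = 196] √ both sides: 196 ≥ 0 gives two branches ⇒ sqrt: x + 9 = 14 or -14.
Step 4. [x + 9 = 14 or -14] 9 comes off first (subtract 9). So sub: x = 5 or -23.

Answer: x ∈ {-23, 5}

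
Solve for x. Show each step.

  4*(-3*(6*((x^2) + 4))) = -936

Step 1. [4*(-3*(6*((x^2) + 4))) = -936] 4·(inner) — divide through by 4. So div: -3*(6*((x^2) + 4)) = -234.
Step 2. [-3*(6*((x^2) + 4)) = -234] -3·(inner) — divide through by -3. So div: 6*((x^2) + 4) = 78.
Step 3. [6*((x^2) + 4) = 78] 6·(inner) — divide through by 6 ⇒ div: (x^2) + 4 = 13.
Step 4. [(x^2) + 4 = 13] the outer +4 inverts by subtracting 4. So sub: x^2 = 9.
Step 5. [x^2 = 9] LHS squared, RHS 9 ≥ 0: apply √ (±) ⇒ sqrt: x = 3 or -3.

Answer: x ∈ {-3, 3}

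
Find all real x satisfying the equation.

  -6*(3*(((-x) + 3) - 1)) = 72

Step 1. [-6*(3*(((-x) + 3) - 1)) = 72] -6·(inner) — divide through by -6 ⇒ div: 3*(((-x) + 3) - 1) = -12.
Step 2. [3*(((-x) + 3) - 1) = -12] divide by the outer 3 ⇒ div: ((-x) + 3) - 1 = -4.
Step 3. [((-x) + 3) - 1 = -4] add 1: x sits inside (… - 1). So sub: (-x) + 3 = -3.
Step 4. [(-x) + 3 = -3] +3 is outermost — subtract 3 both sides, so sub: -x = -6.
Step 5. [-x = -6] LHS negated; negate both sides, so neg: x = 6.

Answer: x ∈ {6}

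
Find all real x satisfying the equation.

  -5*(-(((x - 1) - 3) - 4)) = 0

Step 1. [-5*(-(((x - 1) - 3) - 4)) = 0] -5·(inner) — divide through by -5 ⇒ div: -(((x - 1) - 3) - 4) = 0.
Step 2. [-(((x - 1) - 3) - 4) = 0] leading − — multiply by −1. So neg: ((x - 1) - 3) - 4 = 0.
Step 3. [((x - 1) - 3) - 4 = 0] -4 is outermost — add 4 both sides, so sub: (x - 1) - 3 = 4.
Step 4. [(x - 1) - 3 = 4] peel the -3: add 3 from each side. So sub: x - 1 = 7.
Step 5. [x - 1 = 7] -1 is outermost — add 1 both sides, so sub: x = 8.

Answer: x ∈ {8}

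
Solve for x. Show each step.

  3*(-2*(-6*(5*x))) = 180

Step 1. [3*(-2*(-6*(5*x))) = 180] 3·(inner) — divide through by 3 ⇒ div: -2*(-6*(5*x)) = 60.
Step 2. [-2*(-6*(5*x)) = 60] divide by the outer -2, so div: -6*(5*x) = -30.
Step 3. [-6*(5*x) = -30] divide by the outer -6. So div: 5*x = 5.
Step 4. [5*x = 5] divide by the outer 5. So div: x = 1.

Answer: x ∈ {1}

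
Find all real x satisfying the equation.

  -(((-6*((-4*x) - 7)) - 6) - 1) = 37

Step 1. [-(((-6*((-4*x) - 7)) - 6) - 1) = 37] flip signs both sides. So neg: ((-6*((-4*x) - 7)) - 6) - 1 = -37.
Step 2. [((-6*((-4*x) - 7)) - 6) - 1 = -37] add 1: x sits inside (… - 1) ⇒ sub: (-6*((-4*x) - 7)) - 6 = -36.
Step 3. [(-6*((-4*x) - 7)) - 6 = -36] the outer -6 inverts by adding 6, so sub: -6*((-4*x) - 7) = -30.
Step 4. [-6*((-4*x) - 7) = -30] -6 out front; divide by -6. So div: (-4*x) - 7 = 5.
Step 5. [(-4*x) - 7 = 5] peel the -7: add 7 from each side, so sub: -4*x = 12.
Step 6. [-4*x = 12] -4 out front; divide by -4. So div: x = -3.

Answer: x ∈ {-3}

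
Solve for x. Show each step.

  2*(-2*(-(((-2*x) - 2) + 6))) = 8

Step 1. [2*(-2*(-(((-2*x) - 2) + 6))) = 8] 2 out front; divide by 2 ⇒ div: -2*(-(((-2*x) - 2) + 6)) = 4.
Step 2. [-2*(-(((-2*x) - 2) + 6)) = 4] -2 out front; divide by -2 ⇒ div: -(((-2*x) - 2) + 6) = -2.
Step 3. [-(((-2*x) - 2) + 6) = -2] flip signs both sides. So neg: ((-2*x) - 2) + 6 = 2.
Step 4. [((-2*x) - 2) + 6 = 2] subtract 6: x sits inside (… + 6) ⇒ sub: (-2*x) - 2 = -4.
Step 5. [(-2*x) - 2 = -4] -2 is outermost — add 2 both sides. So sub: -2*x = -2.
Step 6. [-2*x = -2] divide by the outer -2. So div: x = 1.

Answer: x ∈ {1}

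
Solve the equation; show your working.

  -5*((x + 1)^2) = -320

Step 1. [-5*((x + 1)^2) = -320] LHS = -5·(…); ÷-5 both sides. So div: (x + 1)^2 = 64.
Step 2. [(x + 1)^2 = 64] LHS squared, RHS 64 ≥ 0: apply √ (±), so sqrt: x + 1 = 8 or -8.
Step 3. [x + 1 = 8 or -8] 1 comes off first (subtract 1) ⇒ sub: x = 7 or -9.

Answer: x ∈ {-9, 7}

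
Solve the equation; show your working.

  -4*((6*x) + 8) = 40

Step 1. [-4*((6*x) + 8) = 40] divide by the outer -4, so div: (6*x) + 8 = -10.
Step 2. [(6*x) + 8 = -10] the outer +8 inverts by subtracting 8. So sub: 6*x = -18.
Step 3. [6*x = -18] LHS = 6·(…); ÷6 both sides, so div: x = -3.

Answer: x ∈ {-3}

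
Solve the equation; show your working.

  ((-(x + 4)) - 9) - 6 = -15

Step 1. [((-(x + 4)) - 9) - 6 = -15] add 6: x sits inside (… - 6). So sub: (-(x + 4)) - 9 = -9.
Step 2. [(-(x + 4)) - 9 = -9] 9 comes off first (add 9), so sub: -(x + 4) = 0.
Step 3. [-(x + 4) = 0] flip signs both sides. So neg: x + 4 = 0.
Step 4. [x + 4 = 0] subtract 4: x sits inside (… + 4) ⇒ sub: x = -4.

Answer: x ∈ {-4}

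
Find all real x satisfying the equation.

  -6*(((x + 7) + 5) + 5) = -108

Step 1. [-6*(((x + 7) + 5) + 5) = -108] LHS = -6·(…); ÷-6 both sides, so div: ((x + 7) + 5) + 5 = 18.
Step 2. [((x + 7) + 5) + 5 = 18] 5 comes off first (subtract 5) ⇒ sub: (x + 7) + 5 = 13.
Step 3. [(x + 7) + 5 = 13] 5 comes off first (subtract 5), so sub: x + 7 = 8.
Step 4. [x + 7 = 8] +7 is outermost — subtract 7 both sides ⇒ sub: x = 1.

Answer: x ∈ {1}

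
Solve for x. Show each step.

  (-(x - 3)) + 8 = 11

Step 1. [(-(x - 3)) + 8 = 11] peel the +8: subtract 8 from each side, so sub: -(x - 3) = 3.
Step 2. [-(x - 3) = 3] leading − — multiply by −1. So neg: x - 3 = -3.
Step 3. [x - 3 = -3] peel the -3: add 3 from each side. So sub: x = 0.

Answer: x ∈ {0}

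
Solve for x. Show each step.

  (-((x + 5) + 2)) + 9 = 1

Step 1. [(-((x + 5) + 2)) + 9 = 1] subtract 9: x sits inside (… + 9), so sub: -((x + 5) + 2) = -8.
Step 2. [-((x + 5) + 2) = -8] flip signs both sides, so neg: (x + 5) + 2 = 8.
Step 3. [(x + 5) + 2 = 8] +2 is outermost — subtract 2 both sides. So sub: x + 5 = 6.
Step 4. [x + 5 = 6] the outer +5 inverts by subtracting 5 ⇒ sub: x = 1.

Answer: x ∈ {1}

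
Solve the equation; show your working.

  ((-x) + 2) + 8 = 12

Step 1. [((-x) + 2) + 8 = 12] the outer +8 inverts by subtracting 8 ⇒ sub: (-x) + 2 = 4.
Step 2. [(-x) + 2 = 4] 2 comes off first (subtract 2). So sub: -x = 2.
Step 3. [-x = 2] LHS negated; negate both sides ⇒ neg: x = -2.

Answer: x ∈ {-2}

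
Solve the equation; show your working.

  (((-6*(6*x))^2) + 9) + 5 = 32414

Step 1. [(((-6*(6*x))^2) + 9) + 5 = 32414] the outer +5 inverts by subtracting 5. So sub: ((-6*(6*x))^2) + 9 = 32409.
Step 2. [((-6*(6*x))^2) + 9 = 32409] 9 comes off first (subtract 9). So sub: (-6*(6*x))^2 = 32400.
Step 3. [(-6*(6*x))^2 = 32400] 32400 ≥ 0, LHS is (·)² — take ±√ ⇒ sqrt: -6*(6*x) = 180 or -180.
Step 4. [-6*(6*x) = 180 or -180] -6 out front; divide by -6. So div: 6*x = -30 or 30.
Step 5. [6*x = -30 or 30] divide by the outer 6, so div: x = -5 or 5.

Answer: x ∈ {-5, 5}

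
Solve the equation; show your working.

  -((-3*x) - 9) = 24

Step 1. [-((-3*x) - 9) = 24] LHS negated; negate both sides. So neg: (-3*x) - 9 = -24.
Step 2. [(-3*x) - 9 = -24] -3 divides every term; factor it out ⇒ factor: x + 3 = 8.
Step 3. [x + 3 = 8] 3 comes off first (subtract 3). So sub: x = 5.

Answer: x ∈ {5}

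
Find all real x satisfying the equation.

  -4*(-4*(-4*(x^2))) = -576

Step 1. [-4*(-4*(-4*(x^2))) = -576] -4 out front; divide by -4, so div: -4*(-4*(x^2)) = 144.
Step 2. [-4*(-4*(x^2)) = 144] -4 out front; divide by -4. So div: -4*(x^2) = -36.
Step 3. [-4*(x^2) = -36] -4 out front; divide by -4, so div: x^2 = 9.
Step 4. [x^2 = 9] LHS squared, RHS 9 ≥ 0: apply √ (±), so sqrt: x = 3 or -3.

Answer: x ∈ {-3, 3}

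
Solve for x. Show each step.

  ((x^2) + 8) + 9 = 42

Step 1. [((x^2) + 8) + 9 = 42] +9 is outermost — subtract 9 both sides, so sub: (x^2) + 8 = 33.
Step 2. [(x^2) + 8 = 33] 8 comes off first (subtract 8) ⇒ sub: x^2 = 25.
Step 3. [x^2 = 25] √ both sides: 25 ≥ 0 gives two branches ⇒ sqrt: x = 5 or -5.

Answer: x ∈ {-5, 5}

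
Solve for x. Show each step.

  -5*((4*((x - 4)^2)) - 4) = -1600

Step 1. [-5*((4*((x - 4)^2)) - 4) = -1600] leading coefficient -5: divide by -5, so div: (4*((x - 4)^2)) - 4 = 320.
Step 2. [(4*((x - 4)^2)) - 4 = 320] common factor 4 (LHS and 320) — divide through, so factor: ((x - 4)^2) - 1 = 80.
Step 3. [((x - 4)^2) - 1 = 80] -1 is outermost — add 1 both sides, so sub: (x - 4)^2 = 81.
Step 4. [(x - 4)^2 = 81] √ both sides: 81 ≥ 0 gives two branches, so sqrt: x - 4 = 9 or -9.
Step 5. [x - 4 = 9 or -9] the outer -4 inverts by adding 4 ⇒ sub: x = 13 or -5.

Answer: x ∈ {-5, 13}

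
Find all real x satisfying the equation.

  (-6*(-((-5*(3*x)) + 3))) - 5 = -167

Step 1. [(-6*(-((-5*(3*x)) + 3))) - 5 = -167] 5 comes off first (add 5) ⇒ sub: -6*(-((-5*(3*x)) + 3)) = -162.
Step 2. [-6*(-((-5*(3*x)) + 3)) = -162] LHS = -6·(…); ÷-6 both sides, so div: -((-5*(3*x)) + 3) = 27.
Step 3. [-((-5*(3*x)) + 3) = 27] leading − — multiply by −1. So neg: (-5*(3*x)) + 3 = -27.
Step 4. [(-5*(3*x)) + 3 = -27] subtract 3: x sits inside (… + 3), so sub: -5*(3*x) = -30.
Step 5. [-5*(3*x) = -30] leading coefficient -5: divide by -5. So div: 3*x = 6.
Step 6. [3*x = 6] 3 out front; divide by 3 ⇒ div: x = 2.

Answer: x ∈ {2}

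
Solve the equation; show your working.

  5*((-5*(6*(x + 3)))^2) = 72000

Step 1. [5*((-5*(6*(x + 3)))^2) = 72000] LHS = 5·(…); ÷5 both sides ⇒ div: (-5*(6*(x + 3)))^2 = 14400.
Step 2. [(-5*(6*(x + 3)))^2 = 14400] 14400 ≥ 0, LHS is (·)² — take ±√. So sqrt: -5*(6*(x + 3)) = 120 or -120.
Step 3. [-5*(6*(x + 3)) = 120 or -120] -5·(inner) — divide through by -5 ⇒ div: 6*(x + 3) = -24 or 24.
Step 4. [6*(x + 3) = -24 or 24] leading coefficient 6: divide by 6, so div: x + 3 = -4 or 4.
Step 5. [x + 3 = -4 or 4] +3 is outermost — subtract 3 both sides, so sub: x = -7 or 1.

Answer: x ∈ {-7, 1}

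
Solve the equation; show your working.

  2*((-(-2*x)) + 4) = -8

Step 1. [2*((-(-2*x)) + 4) = -8] leading coefficient 2: divide by 2 ⇒ div: (-(-2*x)) + 4 = -4.
Step 2. [(-(-2*x)) + 4 = -4] +4 is outermost — subtract 4 both sides, so sub: -(-2*x) = -8.
Step 3. [-(-2*x) = -8] flip signs both sides, so neg: -2*x = 8.
Step 4. [-2*x = 8] -2 out front; divide by -2, so div: x = -4.

Answer: x ∈ {-4}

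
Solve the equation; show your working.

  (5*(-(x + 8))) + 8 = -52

Step 1. [(5*(-(x + 8))) + 8 = -52] subtract 8: x sits inside (… + 8). So sub: 5*(-(x + 8)) = -60.
Step 2. [5*(-(x + 8)) = -60] LHS = 5·(…); ÷5 both sides ⇒ div: -(x + 8) = -12.
Step 3. [-(x + 8) = -12] LHS negated; negate both sides, so neg: x + 8 = 12.
Step 4. [x + 8 = 12] 8 comes off first (subtract 8), so sub: x = 4.

Answer: x ∈ {4}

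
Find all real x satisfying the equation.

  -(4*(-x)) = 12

Step 1. [-(4*(-x)) = 12] leading − — multiply by −1, so neg: 4*(-x) = -12.
Step 2. [4*(-x) = -12] 4·(inner) — divide through by 4 ⇒ div: -x = -3.
Step 3. [-x = -3] leading − — multiply by −1. So neg: x = 3.

Answer: x ∈ {3}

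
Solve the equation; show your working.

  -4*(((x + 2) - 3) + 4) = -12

Step 1. [-4*(((x + 2) - 3) + 4) = -12] leading coefficient -4: divide by -4. So div: ((x + 2) - 3) + 4 = 3.
Step 2. [((x + 2) - 3) + 4 = 3] the outer +4 inverts by subtracting 4, so sub: (x + 2) - 3 = -1.
Step 3. [(x + 2) - 3 = -1] 3 comes off first (add 3). So sub: x + 2 = 2.
Step 4. [x + 2 = 2] +2 is outermost — subtract 2 both sides. So sub: x = 0.

Answer: x ∈ {0}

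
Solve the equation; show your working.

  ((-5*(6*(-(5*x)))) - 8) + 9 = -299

Step 1. [((-5*(6*(-(5*x)))) - 8) + 9 = -299] peel the +9: subtract 9 from each side. So sub: (-5*(6*(-(5*x)))) - 8 = -308.
Step 2. [(-5*(6*(-(5*x)))) - 8 = -308] peel the -8: add 8 from each side ⇒ sub: -5*(6*(-(5*x))) = -300.
Step 3. [-5*(6*(-(5*x))) = -300] LHS = -5·(…); ÷-5 both sides, so div: 6*(-(5*x)) = 60.
Step 4. [6*(-(5*x)) = 60] 6 out front; divide by 6. So div: -(5*x) = 10.
Step 5. [-(5*x) = 10] LHS negated; negate both sides ⇒ neg: 5*x = -10.
Step 6. [5*x = -10] 5·(inner) — divide through by 5 ⇒ div: x = -2.

Answer: x ∈ {-2}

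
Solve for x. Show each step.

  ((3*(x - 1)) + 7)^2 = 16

Step 1. [((3*(x - 1)) + 7)^2 = 16] LHS squared, RHS 16 ≥ 0: apply √ (±). So sqrt: (3*(x - 1)) + 7 = 4 or -4.
Step 2. [(3*(x - 1)) + 7 = 4 or -4] 7 comes off first (subtract 7). So sub: 3*(x - 1) = -3 or -11.
Step 3. [3*(x - 1) = -3 or -11] divide by the outer 3, so div: x - 1 = -1 or -11/3.
Step 4. [x - 1 = -1 or -11/3] the outer -1 inverts by adding 1. So sub: x = 0 or -8/3.

Answer: x ∈ {-8/3, 0}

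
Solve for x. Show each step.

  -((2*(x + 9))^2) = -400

Step 1. [-((2*(x + 9))^2) = -400] flip signs both sides, so neg: (2*(x + 9))^2 = 400.
Step 2. [(2*(x + 9))^2 = 400] LHS squared, RHS 400 ≥ 0: apply √ (±). So sqrt: 2*(x + 9) = 20 or -20.
Step 3. [2*(x + 9) = 20 or -20] leading coefficient 2: divide by 2, so div: x + 9 = 10 or -10.
Step 4. [x + 9 = 10 or -10] +9 is outermost — subtract 9 both sides ⇒ sub: x = 1 or -19.

Answer: x ∈ {-19, 1}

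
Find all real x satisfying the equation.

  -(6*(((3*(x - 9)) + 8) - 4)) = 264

Step 1. [-(6*(((3*(x - 9)) + 8) - 4)) = 264] leading − — multiply by −1, so neg: 6*(((3*(x - 9)) + 8) - 4) = -264.
Step 2. [6*(((3*(x - 9)) + 8) - 4) = -264] divide by the outer 6. So div: ((3*(x - 9)) + 8) - 4 = -44.
Step 3. [((3*(x - 9)) + 8) - 4 = -44] peel the -4: add 4 from each side, so sub: (3*(x - 9)) + 8 = -40.
Step 4. [(3*(x - 9)) + 8 = -40] subtract 8: x sits inside (… + 8) ⇒ sub: 3*(x - 9) = -48.
Step 5. [3*(x - 9) = -48] LHS = 3·(…); ÷3 both sides ⇒ div: x - 9 = -16.
Step 6. [x - 9 = -16] 9 comes off first (add 9) ⇒ sub: x = -7.

Answer: x ∈ {-7}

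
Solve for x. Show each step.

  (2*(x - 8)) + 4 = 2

Step 1. [(2*(x - 8)) + 4 = 2] peel the +4: subtract 4 from each side. So sub: 2*(x - 8) = -2.
Step 2. [2*(x - 8) = -2] 2·(inner) — divide through by 2 ⇒ div: x - 8 = -1.
Step 3. [x - 8 = -1] peel the -8: add 8 from each side, so sub: x = 7.

Answer: x ∈ {7}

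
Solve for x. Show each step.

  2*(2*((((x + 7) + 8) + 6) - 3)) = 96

Step 1. [2*(2*((((x + 7) + 8) + 6) - 3)) = 96] leading coefficient 2: divide by 2. So div: 2*((((x + 7) + 8) + 6) - 3) = 48.
Step 2. [2*((((x + 7) + 8) + 6) - 3) = 48] LHS = 2·(…); ÷2 both sides, so div: (((x + 7) + 8) + 6) - 3 = 24.
Step 3. [(((x + 7) + 8) + 6) - 3 = 24] -3 is outermost — add 3 both sides. So sub: ((x + 7) + 8) + 6 = 27.
Step 4. [((x + 7) + 8) + 6 = 27] peel the +6: subtract 6 from each side ⇒ sub: (x + 7) + 8 = 21.
Step 5. [(x + 7) + 8 = 21] subtract 8: x sits inside (… + 8). So sub: x + 7 = 13.
Step 6. [x + 7 = 13] 7 comes off first (subtract 7) ⇒ sub: x = 6.

Answer: x ∈ {6}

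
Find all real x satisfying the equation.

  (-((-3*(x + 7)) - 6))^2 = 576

Step 1. [(-((-3*(x + 7)) - 6))^2 = 576] LHS squared, RHS 576 ≥ 0: apply √ (±) ⇒ sqrt: -((-3*(x + 7)) - 6) = 24 or -24.
Step 2. [-((-3*(x + 7)) - 6) = 24 or -24] LHS negated; negate both sides. So neg: (-3*(x + 7)) - 6 = -24 or 24.
Step 3. [(-3*(x + 7)) - 6 = -24 or 24] -3 divides every term; factor it out. So factor: (x + 7) + 2 = 8 or -8.
Step 4. [(x + 7) + 2 = 8 or -8] the outer +2 inverts by subtracting 2. So sub: x + 7 = 6 or -10.
Step 5. [x + 7 = 6 or -10] peel the +7: subtract 7 from each side. So sub: x = -1 or -17.

Answer: x ∈ {-17, -1}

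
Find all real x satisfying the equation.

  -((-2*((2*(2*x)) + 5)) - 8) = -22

Step 1. [-((-2*((2*(2*x)) + 5)) - 8) = -22] flip signs both sides. So neg: (-2*((2*(2*x)) + 5)) - 8 = 22.
Step 2. [(-2*((2*(2*x)) + 5)) - 8 = 22] -2 | LHS and -2 | 22: pull -2 out. So factor: ((2*(2*x)) + 5) + 4 = -11.
Step 3. [((2*(2*x)) + 5) + 4 = -11] the outer +4 inverts by subtracting 4 ⇒ sub: (2*(2*x)) + 5 = -15.
Step 4. [(2*(2*x)) + 5 = -15] +5 is outermost — subtract 5 both sides, so sub: 2*(2*x) = -20.
Step 5. [2*(2*x) = -20] 2 out front; divide by 2, so div: 2*x = -10.
Step 6. [2*x = -10] 2·(inner) — divide through by 2. So div: x = -5.

Answer: x ∈ {-5}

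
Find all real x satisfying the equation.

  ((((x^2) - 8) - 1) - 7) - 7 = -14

Step 1. [((((x^2) - 8) - 1) - 7) - 7 = -14] add 7: x sits inside (… - 7), so sub: (((x^2) - 8) - 1) - 7 = -7.
Step 2. [(((x^2) - 8) - 1) - 7 = -7] 7 comes off first (add 7) ⇒ sub: ((x^2) - 8) - 1 = 0.
Step 3. [((x^2) - 8) - 1 = 0] 1 comes off first (add 1). So sub: (x^2) - 8 = 1.
Step 4. [(x^2) - 8 = 1] the outer -8 inverts by adding 8. So sub: x^2 = 9.
Step 5. [x^2 = 9] LHS squared, RHS 9 ≥ 0: apply √ (±), so sqrt: x = 3 or -3.

Answer: x ∈ {-3, 3}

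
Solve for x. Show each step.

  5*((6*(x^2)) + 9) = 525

Step 1. [5*((6*(x^2)) + 9) = 525] 5·(inner) — divide through by 5, so div: (6*(x^2)) + 9 = 105.
Step 2. [(6*(x^2)) + 9 = 105] 9 comes off first (subtract 9), so sub: 6*(x^2) = 96.
Step 3. [6*(x^2) = 96] 6 out front; divide by 6. So div: x^2 = 16.
Step 4. [x^2 = 16] √ both sides: 16 ≥ 0 gives two branches. So sqrt: x = 4 or -4.

Answer: x ∈ {-4, 4}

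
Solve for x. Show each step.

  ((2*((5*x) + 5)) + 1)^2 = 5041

Step 1. [((2*((5*x) + 5)) + 1)^2 = 5041] 5041 ≥ 0, LHS is (·)² — take ±√. So sqrt: (2*((5*x) + 5)) + 1 = 71 or -71.
Step 2. [(2*((5*x) + 5)) + 1 = 71 or -71] +1 is outermost — subtract 1 both sides, so sub: 2*((5*x) + 5) = 70 or -72.
Step 3. [2*((5*x) + 5) = 70 or -72] leading coefficient 2: divide by 2. So div: (5*x) + 5 = 35 or -36.
Step 4. [(5*x) + 5 = 35 or -36] 5 comes off first (subtract 5) ⇒ sub: 5*x = 30 or -41.
Step 5. [5*x = 30 or -41] 5 out front; divide by 5. So div: x = 6 or -41/5.

Answer: x ∈ {-41/5, 6}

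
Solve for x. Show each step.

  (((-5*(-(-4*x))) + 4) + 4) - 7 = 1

Step 1. [(((-5*(-(-4*x))) + 4) + 4) - 7 = 1] add 7: x sits inside (… - 7). So sub: ((-5*(-(-4*x))) + 4) + 4 = 8.
Step 2. [((-5*(-(-4*x))) + 4) + 4 = 8] the outer +4 inverts by subtracting 4. So sub: (-5*(-(-4*x))) + 4 = 4.
Step 3. [(-5*(-(-4*x))) + 4 = 4] +4 is outermost — subtract 4 both sides ⇒ sub: -5*(-(-4*x)) = 0.
Step 4. [-5*(-(-4*x)) = 0] -5·(inner) — divide through by -5, so div: -(-4*x) = 0.
Step 5. [-(-4*x) = 0] LHS negated; negate both sides. So neg: -4*x = 0.
Step 6. [-4*x = 0] -4 out front; divide by -4 ⇒ div: x = 0.

Answer: x ∈ {0}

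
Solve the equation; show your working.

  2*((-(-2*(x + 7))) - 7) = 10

Step 1. [2*((-(-2*(x + 7))) - 7) = 10] 2·(inner) — divide through by 2, so div: (-(-2*(x + 7))) - 7 = 5.
Step 2. [(-(-2*(x + 7))) - 7 = 5] the outer -7 inverts by adding 7 ⇒ sub: -(-2*(x + 7)) = 12.
Step 3. [-(-2*(x + 7)) = 12] flip signs both sides, so neg: -2*(x + 7) = -12.
Step 4. [-2*(x + 7) = -12] leading coefficient -2: divide by -2 ⇒ div: x + 7 = 6.
Step 5. [x + 7 = 6] peel the +7: subtract 7 from each side ⇒ sub: x = -1.

Answer: x ∈ {-1}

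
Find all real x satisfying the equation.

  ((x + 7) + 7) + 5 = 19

Step 1. [((x + 7) + 7) + 5 = 19] 5 comes off first (subtract 5), so sub: (x + 7) + 7 = 14.
Step 2. [(x + 7) + 7 = 14] peel the +7: subtract 7 from each side, so sub: x + 7 = 7.
Step 3. [x + 7 = 7] the outer +7 inverts by subtracting 7. So sub: x = 0.

Answer: x ∈ {0}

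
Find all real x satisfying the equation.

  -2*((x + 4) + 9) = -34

Step 1. [-2*((x + 4) + 9) = -34] -2·(inner) — divide through by -2 ⇒ div: (x + 4) + 9 = 17.
Step 2. [(x + 4) + 9 = 17] subtract 9: x sits inside (… + 9), so sub: x + 4 = 8.
Step 3. [x + 4 = 8] peel the +4: subtract 4 from each side. So sub: x = 4.

Answer: x ∈ {4}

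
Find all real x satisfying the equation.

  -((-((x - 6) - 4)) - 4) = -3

Step 1. [-((-((x - 6) - 4)) - 4) = -3] leading − — multiply by −1 ⇒ neg: (-((x - 6) - 4)) - 4 = 3.
Step 2. [(-((x - 6) - 4)) - 4 = 3] add 4: x sits inside (… - 4). So sub: -((x - 6) - 4) = 7.
Step 3. [-((x - 6) - 4) = 7] LHS negated; negate both sides, so neg: (x - 6) - 4 = -7.
Step 4. [(x - 6) - 4 = -7] -4 is outermost — add 4 both sides ⇒ sub: x - 6 = -3.
Step 5. [x - 6 = -3] peel the -6: add 6 from each side, so sub: x = 3.

Answer: x ∈ {3}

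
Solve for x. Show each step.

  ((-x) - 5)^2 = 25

Step 1. [((-x) - 5)^2 = 25] LHS squared, RHS 25 ≥ 0: apply √ (±). So sqrt: (-x) - 5 = 5 or -5.
Step 2. [(-x) - 5 = 5 or -5] -5 is outermost — add 5 both sides. So sub: -x = 10 or 0.
Step 3. [-x = 10 or 0] LHS negated; negate both sides ⇒ neg: x = -10 or 0.

Answer: x ∈ {-10, 0}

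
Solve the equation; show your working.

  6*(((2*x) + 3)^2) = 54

Step 1. [6*(((2*x) + 3)^2) = 54] divide by the outer 6, so div: ((2*x) + 3)^2 = 9.
Step 2. [((2*x) + 3)^2 = 9] LHS squared, RHS 9 ≥ 0: apply √ (±) ⇒ sqrt: (2*x) + 3 = 3 or -3.
Step 3. [(2*x) + 3 = 3 or -3] subtract 3: x sits inside (… + 3). So sub: 2*x = 0 or -6.
Step 4. [2*x = 0 or -6] 2·(inner) — divide through by 2 ⇒ div: x = 0 or -3.

Answer: x ∈ {-3, 0}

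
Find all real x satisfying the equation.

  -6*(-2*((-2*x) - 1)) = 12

Step 1. [-6*(-2*((-2*x) - 1)) = 12] -6·(inner) — divide through by -6 ⇒ div: -2*((-2*x) - 1) = -2.
Step 2. [-2*((-2*x) - 1) = -2] divide by the outer -2, so div: (-2*x) - 1 = 1.
Step 3. [(-2*x) - 1 = 1] add 1: x sits inside (… - 1), so sub: -2*x = 2.
Step 4. [-2*x = 2] -2·(inner) — divide through by -2. So div: x = -1.

Answer: x ∈ {-1}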